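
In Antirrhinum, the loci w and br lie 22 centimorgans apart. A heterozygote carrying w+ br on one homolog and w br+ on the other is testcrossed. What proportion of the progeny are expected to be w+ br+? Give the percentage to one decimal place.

11.0%

A map distance of 22 centimorgans corresponds to a recombination frequency of 0.220.
The F1 is w+ br / w br+, so w+ br+ is a recombinant gamete class with expected frequency r/2 = 0.220/2 = 0.1100.
That is 0.1100 = 11.0% of the progeny.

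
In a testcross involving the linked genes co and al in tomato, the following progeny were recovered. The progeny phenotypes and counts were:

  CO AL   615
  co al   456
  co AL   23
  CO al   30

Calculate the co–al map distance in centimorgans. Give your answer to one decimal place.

4.7 centimorgans

The two most frequent classes, CO AL (615) and co al (456), are the parental types, so the F1 was CO AL / co al.
The recombinant classes are CO al and co AL: 30 + 23 = 53.
Recombination frequency = 53/1124 = 0.0472 ≈ 4.7%, i.e. 4.7 centimorgans.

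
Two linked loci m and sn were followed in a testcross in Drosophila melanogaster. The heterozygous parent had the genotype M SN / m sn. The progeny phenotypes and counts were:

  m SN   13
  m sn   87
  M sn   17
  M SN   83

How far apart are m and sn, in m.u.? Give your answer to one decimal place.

15.0 m.u.

The recombinant classes are M sn and m SN: 17 + 13 = 30.
Recombination frequency = 30/200 = 0.1500 ≈ 15.0%, i.e. 15.0 m.u.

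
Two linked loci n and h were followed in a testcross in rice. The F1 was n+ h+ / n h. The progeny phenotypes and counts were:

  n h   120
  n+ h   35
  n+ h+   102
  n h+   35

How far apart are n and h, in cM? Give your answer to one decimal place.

24.0 cM

The recombinant classes are n+ h and n h+: 35 + 35 = 70.
Recombination frequency = 70/292 = 0.2397 ≈ 24.0%, i.e. 24.0 cM.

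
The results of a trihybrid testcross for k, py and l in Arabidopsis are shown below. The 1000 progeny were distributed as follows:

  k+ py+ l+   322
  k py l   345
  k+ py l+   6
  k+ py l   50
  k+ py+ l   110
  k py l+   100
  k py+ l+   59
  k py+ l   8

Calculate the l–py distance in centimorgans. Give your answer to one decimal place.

22.4 centimorgans

The two most frequent reciprocal classes, k+ py+ l+ and k py l, are the parental types, so the F1 was k+ py+ l+ / k py l.
The two rarest classes, k+ py l+ and k py+ l, are the double crossovers. Comparing them with the parentals, only the py allele has switched, so py is the middle locus and the order is k – py – l.
Crossovers in the py–l interval produce the single-crossover classes k+ py+ l and k py l+ (110 + 100 = 210) plus the double crossovers (14).
RF(py–l) = (210 + 14) / 1000 = 224/1000 = 0.2240 → 22.4 centimorgans.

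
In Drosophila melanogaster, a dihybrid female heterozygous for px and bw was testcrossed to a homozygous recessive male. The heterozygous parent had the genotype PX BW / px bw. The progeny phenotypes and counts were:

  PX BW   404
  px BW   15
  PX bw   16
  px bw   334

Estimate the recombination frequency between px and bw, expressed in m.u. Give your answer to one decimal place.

4.0 m.u.

The recombinant classes are PX bw and px BW: 16 + 15 = 31.
Recombination frequency = 31/769 = 0.0403 ≈ 4.0%, i.e. 4.0 m.u.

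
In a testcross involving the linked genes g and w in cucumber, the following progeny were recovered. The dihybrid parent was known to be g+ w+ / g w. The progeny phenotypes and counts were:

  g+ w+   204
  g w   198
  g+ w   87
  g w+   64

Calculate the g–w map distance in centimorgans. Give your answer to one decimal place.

The recombinant classes are g+ w and g w+: 87 + 64 = 151.
Recombination frequency = 151/553 = 0.2731 ≈ 27.3%, i.e. 27.3 centimorgans.

27.3 centimorgans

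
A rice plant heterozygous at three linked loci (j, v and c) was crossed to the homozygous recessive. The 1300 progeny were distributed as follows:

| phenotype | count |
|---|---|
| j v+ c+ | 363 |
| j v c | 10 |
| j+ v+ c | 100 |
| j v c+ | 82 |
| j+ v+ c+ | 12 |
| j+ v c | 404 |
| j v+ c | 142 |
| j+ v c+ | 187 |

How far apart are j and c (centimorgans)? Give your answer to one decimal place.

27.0 centimorgans

The two most frequent reciprocal classes, j v+ c+ and j+ v c, are the parental types, so the F1 was j v+ c+ / j+ v c.
The two rarest classes, j+ v+ c+ and j v c, are the double crossovers. Comparing them with the parentals, only the j allele has switched, so j is the middle locus and the order is c – j – v.
Crossovers in the c–j interval produce the single-crossover classes j v+ c and j+ v c+ (142 + 187 = 329) plus the double crossovers (22).
RF(c–j) = (329 + 22) / 1300 = 351/1300 = 0.2700 → 27.0 centimorgans.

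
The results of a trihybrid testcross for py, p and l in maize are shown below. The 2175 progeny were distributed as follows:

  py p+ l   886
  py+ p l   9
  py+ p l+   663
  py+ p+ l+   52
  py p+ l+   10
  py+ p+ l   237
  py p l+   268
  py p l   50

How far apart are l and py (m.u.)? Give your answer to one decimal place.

The two most frequent reciprocal classes, py+ p l+ and py p+ l, are the parental types, so the F1 was py+ p l+ / py p+ l.
The two rarest classes, py+ p l and py p+ l+, are the double crossovers. Comparing them with the parentals, only the l allele has switched, so l is the middle locus and the order is p – l – py.
Crossovers in the l–py interval produce the single-crossover classes py p l+ and py+ p+ l (268 + 237 = 505) plus the double crossovers (19).
RF(l–py) = (505 + 19) / 2175 = 524/2175 = 0.2409 → 24.1 m.u.

24.1 m.u.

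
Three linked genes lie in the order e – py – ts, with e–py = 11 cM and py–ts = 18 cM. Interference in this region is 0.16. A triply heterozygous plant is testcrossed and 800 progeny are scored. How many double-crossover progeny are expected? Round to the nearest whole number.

Map distances give recombination frequencies of 0.110 and 0.180 for the two intervals.
With interference 0.16 (so coincidence = 0.84), expected double-crossover frequency = 0.110 × 0.180 × 0.84 = 0.01663.
Expected number = 0.01663 × 800 = 13.31 ≈ 13.

13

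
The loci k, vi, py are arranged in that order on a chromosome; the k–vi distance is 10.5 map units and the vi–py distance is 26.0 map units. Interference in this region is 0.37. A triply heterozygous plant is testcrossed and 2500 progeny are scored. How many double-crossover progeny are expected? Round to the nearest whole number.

Map distances give recombination frequencies of 0.105 and 0.260 for the two intervals.
With interference 0.37 (so coincidence = 0.63), expected double-crossover frequency = 0.105 × 0.260 × 0.63 = 0.01720.
Expected number = 0.01720 × 2500 = 43.00 ≈ 43.

43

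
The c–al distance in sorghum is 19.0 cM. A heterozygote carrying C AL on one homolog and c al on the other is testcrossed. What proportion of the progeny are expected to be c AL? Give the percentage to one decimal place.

A map distance of 19.0 cM corresponds to a recombination frequency of 0.190.
The F1 is C AL / c al, so c AL is a recombinant gamete class with expected frequency r/2 = 0.190/2 = 0.0950.
That is 0.0950 = 9.5% of the progeny.

9.5%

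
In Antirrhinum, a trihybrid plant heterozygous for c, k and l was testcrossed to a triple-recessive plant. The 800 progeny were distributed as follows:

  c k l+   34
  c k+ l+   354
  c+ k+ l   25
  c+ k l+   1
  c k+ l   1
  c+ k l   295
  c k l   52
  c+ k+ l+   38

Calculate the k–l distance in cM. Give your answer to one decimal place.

The two most frequent reciprocal classes, c+ k l and c k+ l+, are the parental types, so the F1 was c+ k l / c k+ l+.
The two rarest classes, c+ k l+ and c k+ l, are the double crossovers. Comparing them with the parentals, only the l allele has switched, so l is the middle locus and the order is k – l – c.
Crossovers in the k–l interval produce the single-crossover classes c+ k+ l and c k l+ (25 + 34 = 59) plus the double crossovers (2).
RF(k–l) = (59 + 2) / 800 = 61/800 = 0.0762 → 7.6 cM.

7.6 cM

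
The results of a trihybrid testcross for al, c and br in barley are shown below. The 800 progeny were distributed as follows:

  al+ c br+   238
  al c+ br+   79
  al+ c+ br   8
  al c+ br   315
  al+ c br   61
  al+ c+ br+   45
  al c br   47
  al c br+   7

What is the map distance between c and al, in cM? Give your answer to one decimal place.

The two most frequent reciprocal classes, al c+ br and al+ c br+, are the parental types, so the F1 was al c+ br / al+ c br+.
The two rarest classes, al+ c+ br and al c br+, are the double crossovers. Comparing them with the parentals, only the al allele has switched, so al is the middle locus and the order is c – al – br.
Crossovers in the c–al interval produce the single-crossover classes al c br and al+ c+ br+ (47 + 45 = 92) plus the double crossovers (15).
RF(c–al) = (92 + 15) / 800 = 107/800 = 0.1338 → 13.4 cM.

13.4 cM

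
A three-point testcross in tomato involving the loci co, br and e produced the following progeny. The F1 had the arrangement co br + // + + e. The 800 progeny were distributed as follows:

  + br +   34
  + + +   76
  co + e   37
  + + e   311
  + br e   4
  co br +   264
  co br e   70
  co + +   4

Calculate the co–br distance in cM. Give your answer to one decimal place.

The two rarest classes, co + + and + br e, are the double crossovers. Comparing them with the parentals, only the br allele has switched, so br is the middle locus and the order is co – br – e.
Crossovers in the co–br interval produce the single-crossover classes + br + and co + e (34 + 37 = 71) plus the double crossovers (8).
RF(co–br) = (71 + 8) / 800 = 79/800 = 0.0988 → 9.9 cM.

9.9 cM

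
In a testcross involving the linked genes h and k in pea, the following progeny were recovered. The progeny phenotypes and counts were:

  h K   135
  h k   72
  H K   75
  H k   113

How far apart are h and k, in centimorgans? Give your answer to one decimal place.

37.2 centimorgans

The two most frequent classes, H k (113) and h K (135), are the parental types, so the F1 was H k / h K.
The recombinant classes are H K and h k: 75 + 72 = 147.
Recombination frequency = 147/395 = 0.3722 ≈ 37.2%, i.e. 37.2 centimorgans.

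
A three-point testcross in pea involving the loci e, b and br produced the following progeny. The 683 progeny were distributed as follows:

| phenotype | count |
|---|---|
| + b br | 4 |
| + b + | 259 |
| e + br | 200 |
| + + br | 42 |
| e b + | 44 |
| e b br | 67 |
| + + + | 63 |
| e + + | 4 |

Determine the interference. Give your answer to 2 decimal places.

The two most frequent reciprocal classes, e + br and + b +, are the parental types, so the F1 was e + br / + b +.
The two rarest classes, e + + and + b br, are the double crossovers. Comparing them with the parentals, only the br allele has switched, so br is the middle locus and the order is e – br – b.
e–br: (86 + 8)/683 = 0.1376; br–b: (130 + 8)/683 = 0.2020.
Expected DCO frequency = 0.1376 × 0.2020 ≈ 0.02780; observed = 8/683 ≈ 0.01171.
Coefficient of coincidence = 0.01171/0.02780 ≈ 0.42; interference = 1 − 0.42 = 0.58.

0.58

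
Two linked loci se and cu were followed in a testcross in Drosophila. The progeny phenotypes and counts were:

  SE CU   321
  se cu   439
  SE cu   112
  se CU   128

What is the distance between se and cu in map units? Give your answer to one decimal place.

24.0 map units

The two most frequent classes, SE CU (321) and se cu (439), are the parental types, so the F1 was SE CU / se cu.
The recombinant classes are SE cu and se CU: 112 + 128 = 240.
Recombination frequency = 240/1000 = 0.2400 ≈ 24.0%, i.e. 24.0 map units.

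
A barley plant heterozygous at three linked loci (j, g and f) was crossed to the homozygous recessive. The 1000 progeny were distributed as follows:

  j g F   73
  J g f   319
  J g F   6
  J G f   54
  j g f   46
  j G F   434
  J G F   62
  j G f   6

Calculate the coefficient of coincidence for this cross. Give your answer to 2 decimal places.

0.72

The two most frequent reciprocal classes, J g f and j G F, are the parental types, so the F1 was J g f / j G F.
The two rarest classes, J g F and j G f, are the double crossovers. Comparing them with the parentals, only the f allele has switched, so f is the middle locus and the order is j – f – g.
j–f: (108 + 12)/1000 = 0.1200; f–g: (127 + 12)/1000 = 0.1390.
Expected DCO frequency = 0.1200 × 0.1390 ≈ 0.01668; observed = 12/1000 ≈ 0.01200.
Coefficient of coincidence = 0.01200/0.01668 ≈ 0.72.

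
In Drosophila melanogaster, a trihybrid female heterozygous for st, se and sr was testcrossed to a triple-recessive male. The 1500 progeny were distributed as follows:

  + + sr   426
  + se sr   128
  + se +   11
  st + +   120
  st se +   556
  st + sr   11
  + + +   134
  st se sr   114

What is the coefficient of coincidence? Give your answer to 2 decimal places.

The two most frequent reciprocal classes, + + sr and st se +, are the parental types, so the F1 was + + sr / st se +.
The two rarest classes, st + sr and + se +, are the double crossovers. Comparing them with the parentals, only the st allele has switched, so st is the middle locus and the order is se – st – sr.
se–st: (248 + 22)/1500 = 0.1800; st–sr: (248 + 22)/1500 = 0.1800.
Expected DCO frequency = 0.1800 × 0.1800 ≈ 0.03240; observed = 22/1500 ≈ 0.01467.
Coefficient of coincidence = 0.01467/0.03240 ≈ 0.45.

0.45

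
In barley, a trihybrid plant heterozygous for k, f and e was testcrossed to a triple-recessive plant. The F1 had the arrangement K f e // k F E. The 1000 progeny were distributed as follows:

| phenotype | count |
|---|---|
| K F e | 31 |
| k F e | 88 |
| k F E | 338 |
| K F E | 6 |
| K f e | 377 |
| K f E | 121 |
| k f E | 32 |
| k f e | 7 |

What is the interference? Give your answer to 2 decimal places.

The two rarest classes, k f e and K F E, are the double crossovers. Comparing them with the parentals, only the k allele has switched, so k is the middle locus and the order is f – k – e.
f–k: (63 + 13)/1000 = 0.0760; k–e: (209 + 13)/1000 = 0.2220.
Expected DCO frequency = 0.0760 × 0.2220 ≈ 0.01687; observed = 13/1000 ≈ 0.01300.
Coefficient of coincidence = 0.01300/0.01687 ≈ 0.77; interference = 1 − 0.77 = 0.23.

0.23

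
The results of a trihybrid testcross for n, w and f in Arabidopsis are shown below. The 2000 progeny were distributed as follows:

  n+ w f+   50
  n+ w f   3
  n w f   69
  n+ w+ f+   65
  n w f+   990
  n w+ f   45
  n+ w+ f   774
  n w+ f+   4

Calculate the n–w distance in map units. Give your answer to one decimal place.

5.1 map units

The two most frequent reciprocal classes, n+ w+ f and n w f+, are the parental types, so the F1 was n+ w+ f / n w f+.
The two rarest classes, n+ w f and n w+ f+, are the double crossovers. Comparing them with the parentals, only the w allele has switched, so w is the middle locus and the order is f – w – n.
Crossovers in the w–n interval produce the single-crossover classes n w+ f and n+ w f+ (45 + 50 = 95) plus the double crossovers (7).
RF(w–n) = (95 + 7) / 2000 = 102/2000 = 0.0510 → 5.1 map units.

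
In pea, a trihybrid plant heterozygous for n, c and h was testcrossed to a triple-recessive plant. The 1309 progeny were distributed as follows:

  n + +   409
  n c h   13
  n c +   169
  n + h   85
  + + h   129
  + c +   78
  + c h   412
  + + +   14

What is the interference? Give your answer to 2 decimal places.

0.43

The two most frequent reciprocal classes, + c h and n + +, are the parental types, so the F1 was + c h / n + +.
The two rarest classes, n c h and + + +, are the double crossovers. Comparing them with the parentals, only the n allele has switched, so n is the middle locus and the order is h – n – c.
h–n: (163 + 27)/1309 = 0.1451; n–c: (298 + 27)/1309 = 0.2483.
Expected DCO frequency = 0.1451 × 0.2483 ≈ 0.03603; observed = 27/1309 ≈ 0.02063.
Coefficient of coincidence = 0.02063/0.03603 ≈ 0.57; interference = 1 − 0.57 = 0.43.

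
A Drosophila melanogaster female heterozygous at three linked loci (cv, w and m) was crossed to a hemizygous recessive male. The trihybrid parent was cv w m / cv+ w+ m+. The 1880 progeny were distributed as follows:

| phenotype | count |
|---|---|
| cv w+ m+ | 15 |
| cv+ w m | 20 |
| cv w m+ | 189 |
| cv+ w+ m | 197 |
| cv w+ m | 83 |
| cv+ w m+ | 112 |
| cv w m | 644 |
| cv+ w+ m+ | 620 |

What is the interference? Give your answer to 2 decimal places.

The two rarest classes, cv+ w m and cv w+ m+, are the double crossovers. Comparing them with the parentals, only the cv allele has switched, so cv is the middle locus and the order is w – cv – m.
w–cv: (195 + 35)/1880 = 0.1223; cv–m: (386 + 35)/1880 = 0.2239.
Expected DCO frequency = 0.1223 × 0.2239 ≈ 0.02738; observed = 35/1880 ≈ 0.01862.
Coefficient of coincidence = 0.01862/0.02738 ≈ 0.68; interference = 1 − 0.68 = 0.32.

0.32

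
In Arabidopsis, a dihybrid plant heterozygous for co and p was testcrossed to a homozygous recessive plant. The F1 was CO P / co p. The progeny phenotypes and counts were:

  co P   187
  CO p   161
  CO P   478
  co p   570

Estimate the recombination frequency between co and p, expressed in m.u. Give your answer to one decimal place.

The recombinant classes are CO p and co P: 161 + 187 = 348.
Recombination frequency = 348/1396 = 0.2493 ≈ 24.9%, i.e. 24.9 m.u.

24.9 m.u.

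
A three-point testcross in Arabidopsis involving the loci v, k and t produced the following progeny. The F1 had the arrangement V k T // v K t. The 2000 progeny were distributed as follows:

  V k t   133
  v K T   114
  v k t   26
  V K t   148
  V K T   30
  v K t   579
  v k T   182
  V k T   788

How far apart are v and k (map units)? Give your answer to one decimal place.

19.3 map units

The two rarest classes, V K T and v k t, are the double crossovers. Comparing them with the parentals, only the k allele has switched, so k is the middle locus and the order is t – k – v.
Crossovers in the k–v interval produce the single-crossover classes v k T and V K t (182 + 148 = 330) plus the double crossovers (56).
RF(k–v) = (330 + 56) / 2000 = 386/2000 = 0.1930 → 19.3 map units.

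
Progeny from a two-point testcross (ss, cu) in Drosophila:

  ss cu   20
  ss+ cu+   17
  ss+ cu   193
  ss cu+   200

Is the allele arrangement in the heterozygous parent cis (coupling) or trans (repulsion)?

trans

The two most frequent classes are ss+ cu (193) and ss cu+ (200); these are the parental (non-recombinant) types.
So the F1 carried ss+ cu on one chromosome and ss cu+ on the other — the recessive alleles are on opposite chromosomes (trans / repulsion).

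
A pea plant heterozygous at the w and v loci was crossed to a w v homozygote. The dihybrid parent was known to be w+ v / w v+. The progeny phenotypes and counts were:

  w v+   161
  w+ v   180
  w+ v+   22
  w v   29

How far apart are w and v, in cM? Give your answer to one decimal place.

13.0 cM

The recombinant classes are w+ v+ and w v: 22 + 29 = 51.
Recombination frequency = 51/392 = 0.1301 ≈ 13.0%, i.e. 13.0 cM.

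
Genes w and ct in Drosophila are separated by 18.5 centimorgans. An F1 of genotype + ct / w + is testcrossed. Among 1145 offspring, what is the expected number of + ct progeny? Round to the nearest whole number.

A map distance of 18.5 centimorgans corresponds to a recombination frequency of 0.185.
The F1 is + ct / w +, so + ct is a parental gamete class with expected frequency (1 − r)/2 = 0.815/2 = 0.4075.
Expected number = 0.4075 × 1145 = 466.59 ≈ 467.

467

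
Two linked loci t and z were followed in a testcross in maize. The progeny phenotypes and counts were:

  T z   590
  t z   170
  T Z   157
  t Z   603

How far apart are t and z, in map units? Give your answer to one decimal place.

The two most frequent classes, T z (590) and t Z (603), are the parental types, so the F1 was T z / t Z.
The recombinant classes are T Z and t z: 157 + 170 = 327.
Recombination frequency = 327/1520 = 0.2151 ≈ 21.5%, i.e. 21.5 map units.

21.5 map units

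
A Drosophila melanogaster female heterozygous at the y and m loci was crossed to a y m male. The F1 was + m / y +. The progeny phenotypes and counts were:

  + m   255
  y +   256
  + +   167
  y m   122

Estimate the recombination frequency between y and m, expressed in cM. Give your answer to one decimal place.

The recombinant classes are + + and y m: 167 + 122 = 289.
Recombination frequency = 289/800 = 0.3613 ≈ 36.1%, i.e. 36.1 cM.

36.1 cM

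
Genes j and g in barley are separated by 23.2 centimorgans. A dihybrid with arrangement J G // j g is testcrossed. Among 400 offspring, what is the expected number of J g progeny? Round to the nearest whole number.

A map distance of 23.2 centimorgans corresponds to a recombination frequency of 0.232.
The F1 is J G / j g, so J g is a recombinant gamete class with expected frequency r/2 = 0.232/2 = 0.1160.
Expected number = 0.1160 × 400 = 46.40 ≈ 46.

46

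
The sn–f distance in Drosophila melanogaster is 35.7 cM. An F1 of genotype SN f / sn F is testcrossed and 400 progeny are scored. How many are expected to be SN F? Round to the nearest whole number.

A map distance of 35.7 cM corresponds to a recombination frequency of 0.357.
The F1 is SN f / sn F, so SN F is a recombinant gamete class with expected frequency r/2 = 0.357/2 = 0.1785.
Expected number = 0.1785 × 400 = 71.40 ≈ 71.

71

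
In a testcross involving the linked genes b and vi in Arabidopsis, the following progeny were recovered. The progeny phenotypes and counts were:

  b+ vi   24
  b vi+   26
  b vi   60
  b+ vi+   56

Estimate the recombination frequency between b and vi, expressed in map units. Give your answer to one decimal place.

30.1 map units

The two most frequent classes, b+ vi+ (56) and b vi (60), are the parental types, so the F1 was b+ vi+ / b vi.
The recombinant classes are b+ vi and b vi+: 24 + 26 = 50.
Recombination frequency = 50/166 = 0.3012 ≈ 30.1%, i.e. 30.1 map units.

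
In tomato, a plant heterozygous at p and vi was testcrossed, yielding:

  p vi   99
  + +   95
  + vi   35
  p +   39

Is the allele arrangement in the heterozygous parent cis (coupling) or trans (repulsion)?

cis

The two most frequent classes are + + (95) and p vi (99); these are the parental (non-recombinant) types.
So the F1 carried + + on one chromosome and p vi on the other — the recessive alleles are on the same chromosome (cis / coupling).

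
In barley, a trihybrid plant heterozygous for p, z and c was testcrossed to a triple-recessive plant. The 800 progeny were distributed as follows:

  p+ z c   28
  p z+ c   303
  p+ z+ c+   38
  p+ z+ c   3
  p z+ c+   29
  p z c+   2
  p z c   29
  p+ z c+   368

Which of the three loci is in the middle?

The two most frequent reciprocal classes, p+ z c+ and p z+ c, are the parental types, so the F1 was p+ z c+ / p z+ c.
The two rarest classes, p z c+ and p+ z+ c, are the double crossovers. Comparing them with the parentals, only the p allele has switched, so p is the middle locus and the order is z – p – c.

p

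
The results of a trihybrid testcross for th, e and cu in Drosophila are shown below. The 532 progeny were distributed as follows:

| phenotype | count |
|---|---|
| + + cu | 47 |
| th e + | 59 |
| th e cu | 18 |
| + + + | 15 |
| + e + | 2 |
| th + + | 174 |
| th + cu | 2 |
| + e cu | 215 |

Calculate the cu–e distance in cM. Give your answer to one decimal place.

The two most frequent reciprocal classes, + e cu and th + +, are the parental types, so the F1 was + e cu / th + +.
The two rarest classes, + e + and th + cu, are the double crossovers. Comparing them with the parentals, only the cu allele has switched, so cu is the middle locus and the order is e – cu – th.
Crossovers in the e–cu interval produce the single-crossover classes + + cu and th e + (47 + 59 = 106) plus the double crossovers (4).
RF(e–cu) = (106 + 4) / 532 = 110/532 = 0.2068 → 20.7 cM.

20.7 cM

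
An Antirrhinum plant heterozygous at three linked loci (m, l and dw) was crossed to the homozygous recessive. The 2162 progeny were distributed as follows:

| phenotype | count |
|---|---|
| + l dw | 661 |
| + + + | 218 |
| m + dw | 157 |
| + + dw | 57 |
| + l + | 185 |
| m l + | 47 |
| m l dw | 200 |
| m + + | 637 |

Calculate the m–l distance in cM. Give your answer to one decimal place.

24.1 cM

The two most frequent reciprocal classes, + l dw and m + +, are the parental types, so the F1 was + l dw / m + +.
The two rarest classes, + + dw and m l +, are the double crossovers. Comparing them with the parentals, only the l allele has switched, so l is the middle locus and the order is dw – l – m.
Crossovers in the l–m interval produce the single-crossover classes m l dw and + + + (200 + 218 = 418) plus the double crossovers (104).
RF(l–m) = (418 + 104) / 2162 = 522/2162 = 0.2414 → 24.1 cM.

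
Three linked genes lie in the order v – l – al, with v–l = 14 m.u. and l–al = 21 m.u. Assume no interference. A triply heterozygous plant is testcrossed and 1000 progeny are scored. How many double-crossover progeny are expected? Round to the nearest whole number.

Map distances give recombination frequencies of 0.140 and 0.210 for the two intervals.
With no interference, expected double-crossover frequency = 0.140 × 0.210 = 0.02940.
Expected number = 0.02940 × 1000 = 29.40 ≈ 29.

29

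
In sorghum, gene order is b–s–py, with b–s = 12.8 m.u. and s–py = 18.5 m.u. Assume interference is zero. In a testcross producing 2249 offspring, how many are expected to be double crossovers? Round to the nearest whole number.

53

Map distances give recombination frequencies of 0.128 and 0.185 for the two intervals.
With no interference, expected double-crossover frequency = 0.128 × 0.185 = 0.02368.
Expected number = 0.02368 × 2249 = 53.26 ≈ 53.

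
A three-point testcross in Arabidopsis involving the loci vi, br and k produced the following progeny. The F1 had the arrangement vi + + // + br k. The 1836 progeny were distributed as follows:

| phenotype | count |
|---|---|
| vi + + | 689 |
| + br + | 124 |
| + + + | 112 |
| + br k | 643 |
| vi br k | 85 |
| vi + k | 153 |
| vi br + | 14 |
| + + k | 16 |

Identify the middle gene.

br

The two rarest classes, vi br + and + + k, are the double crossovers. Comparing them with the parentals, only the br allele has switched, so br is the middle locus and the order is vi – br – k.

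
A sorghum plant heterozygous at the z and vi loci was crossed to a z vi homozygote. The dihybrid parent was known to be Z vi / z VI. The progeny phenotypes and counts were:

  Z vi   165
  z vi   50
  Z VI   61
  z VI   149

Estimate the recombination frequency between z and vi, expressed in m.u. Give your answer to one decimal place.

The recombinant classes are Z VI and z vi: 61 + 50 = 111.
Recombination frequency = 111/425 = 0.2612 ≈ 26.1%, i.e. 26.1 m.u.

26.1 m.u.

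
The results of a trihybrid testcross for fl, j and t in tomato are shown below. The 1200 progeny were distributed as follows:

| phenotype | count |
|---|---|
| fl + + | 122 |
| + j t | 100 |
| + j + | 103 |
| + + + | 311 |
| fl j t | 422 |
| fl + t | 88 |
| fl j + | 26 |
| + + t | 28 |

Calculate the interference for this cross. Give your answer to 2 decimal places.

The two most frequent reciprocal classes, + + + and fl j t, are the parental types, so the F1 was + + + / fl j t.
The two rarest classes, + + t and fl j +, are the double crossovers. Comparing them with the parentals, only the t allele has switched, so t is the middle locus and the order is fl – t – j.
fl–t: (222 + 54)/1200 = 0.2300; t–j: (191 + 54)/1200 = 0.2042.
Expected DCO frequency = 0.2300 × 0.2042 ≈ 0.04697; observed = 54/1200 ≈ 0.04500.
Coefficient of coincidence = 0.04500/0.04697 ≈ 0.96; interference = 1 − 0.96 = 0.04.

0.04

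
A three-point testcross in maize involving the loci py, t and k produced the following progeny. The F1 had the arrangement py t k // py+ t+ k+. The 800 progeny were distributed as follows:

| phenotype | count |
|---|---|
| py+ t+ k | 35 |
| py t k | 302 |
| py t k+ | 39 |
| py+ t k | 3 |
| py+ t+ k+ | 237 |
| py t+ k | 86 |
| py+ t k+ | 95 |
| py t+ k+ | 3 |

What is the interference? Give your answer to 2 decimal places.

The two rarest classes, py+ t k and py t+ k+, are the double crossovers. Comparing them with the parentals, only the py allele has switched, so py is the middle locus and the order is k – py – t.
k–py: (74 + 6)/800 = 0.1000; py–t: (181 + 6)/800 = 0.2338.
Expected DCO frequency = 0.1000 × 0.2338 ≈ 0.02338; observed = 6/800 ≈ 0.00750.
Coefficient of coincidence = 0.00750/0.02338 ≈ 0.32; interference = 1 − 0.32 = 0.68.

0.68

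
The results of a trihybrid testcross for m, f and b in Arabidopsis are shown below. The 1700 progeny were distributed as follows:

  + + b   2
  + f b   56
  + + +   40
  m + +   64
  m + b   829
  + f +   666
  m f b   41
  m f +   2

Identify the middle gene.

The two most frequent reciprocal classes, + f + and m + b, are the parental types, so the F1 was + f + / m + b.
The two rarest classes, m f + and + + b, are the double crossovers. Comparing them with the parentals, only the m allele has switched, so m is the middle locus and the order is f – m – b.

m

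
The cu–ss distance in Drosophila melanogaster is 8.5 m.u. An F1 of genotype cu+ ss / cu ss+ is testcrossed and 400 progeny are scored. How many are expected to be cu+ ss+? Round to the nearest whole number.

17

A map distance of 8.5 m.u. corresponds to a recombination frequency of 0.085.
The F1 is cu+ ss / cu ss+, so cu+ ss+ is a recombinant gamete class with expected frequency r/2 = 0.085/2 = 0.0425.
Expected number = 0.0425 × 400 = 17.00 ≈ 17.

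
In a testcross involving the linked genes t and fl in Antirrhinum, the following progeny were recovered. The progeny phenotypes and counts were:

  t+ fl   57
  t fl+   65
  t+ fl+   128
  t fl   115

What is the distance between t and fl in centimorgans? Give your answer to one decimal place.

The two most frequent classes, t+ fl+ (128) and t fl (115), are the parental types, so the F1 was t+ fl+ / t fl.
The recombinant classes are t+ fl and t fl+: 57 + 65 = 122.
Recombination frequency = 122/365 = 0.3342 ≈ 33.4%, i.e. 33.4 centimorgans.

33.4 centimorgans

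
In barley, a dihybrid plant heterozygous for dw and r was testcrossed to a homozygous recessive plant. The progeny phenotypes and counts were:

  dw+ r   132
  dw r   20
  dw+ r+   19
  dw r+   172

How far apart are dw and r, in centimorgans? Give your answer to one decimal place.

11.4 centimorgans

The two most frequent classes, dw+ r (132) and dw r+ (172), are the parental types, so the F1 was dw+ r / dw r+.
The recombinant classes are dw+ r+ and dw r: 19 + 20 = 39.
Recombination frequency = 39/343 = 0.1137 ≈ 11.4%, i.e. 11.4 centimorgans.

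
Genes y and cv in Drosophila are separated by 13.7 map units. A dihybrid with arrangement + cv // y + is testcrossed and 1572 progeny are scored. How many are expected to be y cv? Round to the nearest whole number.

108

A map distance of 13.7 map units corresponds to a recombination frequency of 0.137.
The F1 is + cv / y +, so y cv is a recombinant gamete class with expected frequency r/2 = 0.137/2 = 0.0685.
Expected number = 0.0685 × 1572 = 107.68 ≈ 108.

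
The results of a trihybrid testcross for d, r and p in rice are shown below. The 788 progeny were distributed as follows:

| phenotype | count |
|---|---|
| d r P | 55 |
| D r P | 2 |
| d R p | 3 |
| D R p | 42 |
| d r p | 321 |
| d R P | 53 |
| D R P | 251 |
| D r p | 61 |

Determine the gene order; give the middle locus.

The two most frequent reciprocal classes, D R P and d r p, are the parental types, so the F1 was D R P / d r p.
The two rarest classes, D r P and d R p, are the double crossovers. Comparing them with the parentals, only the r allele has switched, so r is the middle locus and the order is d – r – p.

r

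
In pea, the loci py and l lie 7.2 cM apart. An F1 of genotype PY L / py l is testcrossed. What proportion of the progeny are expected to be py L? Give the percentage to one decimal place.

3.6%

A map distance of 7.2 cM corresponds to a recombination frequency of 0.072.
The F1 is PY L / py l, so py L is a recombinant gamete class with expected frequency r/2 = 0.072/2 = 0.0360.
That is 0.0360 = 3.6% of the progeny.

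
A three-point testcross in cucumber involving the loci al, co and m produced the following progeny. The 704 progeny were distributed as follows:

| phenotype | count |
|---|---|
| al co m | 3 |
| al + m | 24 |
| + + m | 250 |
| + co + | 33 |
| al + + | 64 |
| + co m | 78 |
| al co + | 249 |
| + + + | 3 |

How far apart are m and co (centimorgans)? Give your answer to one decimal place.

21.0 centimorgans

The two most frequent reciprocal classes, + + m and al co +, are the parental types, so the F1 was + + m / al co +.
The two rarest classes, + + + and al co m, are the double crossovers. Comparing them with the parentals, only the m allele has switched, so m is the middle locus and the order is al – m – co.
Crossovers in the m–co interval produce the single-crossover classes + co m and al + + (78 + 64 = 142) plus the double crossovers (6).
RF(m–co) = (142 + 6) / 704 = 148/704 = 0.2102 → 21.0 centimorgans.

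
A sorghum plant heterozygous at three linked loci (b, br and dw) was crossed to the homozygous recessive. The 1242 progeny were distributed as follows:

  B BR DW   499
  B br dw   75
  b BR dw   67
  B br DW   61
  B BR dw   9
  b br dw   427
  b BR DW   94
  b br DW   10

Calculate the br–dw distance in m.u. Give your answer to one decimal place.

11.8 m.u.

The two most frequent reciprocal classes, b br dw and B BR DW, are the parental types, so the F1 was b br dw / B BR DW.
The two rarest classes, b br DW and B BR dw, are the double crossovers. Comparing them with the parentals, only the dw allele has switched, so dw is the middle locus and the order is b – dw – br.
Crossovers in the dw–br interval produce the single-crossover classes b BR dw and B br DW (67 + 61 = 128) plus the double crossovers (19).
RF(dw–br) = (128 + 19) / 1242 = 147/1242 = 0.1184 → 11.8 m.u.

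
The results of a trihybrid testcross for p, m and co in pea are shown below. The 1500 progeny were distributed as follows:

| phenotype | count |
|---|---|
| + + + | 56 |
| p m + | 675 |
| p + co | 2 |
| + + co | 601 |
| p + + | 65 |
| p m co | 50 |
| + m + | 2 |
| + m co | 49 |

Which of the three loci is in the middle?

The two most frequent reciprocal classes, p m + and + + co, are the parental types, so the F1 was p m + / + + co.
The two rarest classes, + m + and p + co, are the double crossovers. Comparing them with the parentals, only the p allele has switched, so p is the middle locus and the order is m – p – co.

p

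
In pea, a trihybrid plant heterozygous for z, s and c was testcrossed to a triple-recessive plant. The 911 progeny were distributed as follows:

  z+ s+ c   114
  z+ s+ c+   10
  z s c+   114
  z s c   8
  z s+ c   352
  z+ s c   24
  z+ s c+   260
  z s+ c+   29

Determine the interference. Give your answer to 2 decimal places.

0.06

The two most frequent reciprocal classes, z s+ c and z+ s c+, are the parental types, so the F1 was z s+ c / z+ s c+.
The two rarest classes, z s c and z+ s+ c+, are the double crossovers. Comparing them with the parentals, only the s allele has switched, so s is the middle locus and the order is c – s – z.
c–s: (53 + 18)/911 = 0.0779; s–z: (228 + 18)/911 = 0.2700.
Expected DCO frequency = 0.0779 × 0.2700 ≈ 0.02103; observed = 18/911 ≈ 0.01976.
Coefficient of coincidence = 0.01976/0.02103 ≈ 0.94; interference = 1 − 0.94 = 0.06.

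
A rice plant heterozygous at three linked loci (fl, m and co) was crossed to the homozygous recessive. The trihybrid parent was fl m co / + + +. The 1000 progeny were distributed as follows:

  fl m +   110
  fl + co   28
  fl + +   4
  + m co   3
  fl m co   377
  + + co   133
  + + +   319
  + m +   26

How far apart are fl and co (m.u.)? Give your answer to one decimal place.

25.0 m.u.

The two rarest classes, + m co and fl + +, are the double crossovers. Comparing them with the parentals, only the fl allele has switched, so fl is the middle locus and the order is m – fl – co.
Crossovers in the fl–co interval produce the single-crossover classes fl m + and + + co (110 + 133 = 243) plus the double crossovers (7).
RF(fl–co) = (243 + 7) / 1000 = 250/1000 = 0.2500 → 25.0 m.u.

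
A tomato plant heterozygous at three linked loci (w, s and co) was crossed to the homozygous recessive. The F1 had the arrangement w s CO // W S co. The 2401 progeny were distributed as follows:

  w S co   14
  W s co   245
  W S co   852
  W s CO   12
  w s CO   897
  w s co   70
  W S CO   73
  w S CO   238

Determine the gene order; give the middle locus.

w

The two rarest classes, W s CO and w S co, are the double crossovers. Comparing them with the parentals, only the w allele has switched, so w is the middle locus and the order is co – w – s.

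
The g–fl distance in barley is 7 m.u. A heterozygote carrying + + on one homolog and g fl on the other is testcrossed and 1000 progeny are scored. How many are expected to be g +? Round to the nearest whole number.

A map distance of 7 m.u. corresponds to a recombination frequency of 0.070.
The F1 is + + / g fl, so g + is a recombinant gamete class with expected frequency r/2 = 0.070/2 = 0.0350.
Expected number = 0.0350 × 1000 = 35.00 ≈ 35.

35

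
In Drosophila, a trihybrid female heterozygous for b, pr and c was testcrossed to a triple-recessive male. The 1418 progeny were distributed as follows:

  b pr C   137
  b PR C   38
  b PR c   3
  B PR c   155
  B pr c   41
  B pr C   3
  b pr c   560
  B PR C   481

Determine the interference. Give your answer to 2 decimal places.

The two most frequent reciprocal classes, b pr c and B PR C, are the parental types, so the F1 was b pr c / B PR C.
The two rarest classes, b PR c and B pr C, are the double crossovers. Comparing them with the parentals, only the pr allele has switched, so pr is the middle locus and the order is b – pr – c.
b–pr: (79 + 6)/1418 = 0.0599; pr–c: (292 + 6)/1418 = 0.2102.
Expected DCO frequency = 0.0599 × 0.2102 ≈ 0.01259; observed = 6/1418 ≈ 0.00423.
Coefficient of coincidence = 0.00423/0.01259 ≈ 0.34; interference = 1 − 0.34 = 0.66.

0.66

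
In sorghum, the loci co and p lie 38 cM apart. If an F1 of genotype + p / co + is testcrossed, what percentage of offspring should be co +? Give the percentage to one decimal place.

31.0%

A map distance of 38 cM corresponds to a recombination frequency of 0.380.
The F1 is + p / co +, so co + is a parental gamete class with expected frequency (1 − r)/2 = 0.620/2 = 0.3100.
That is 0.3100 = 31.0% of the progeny.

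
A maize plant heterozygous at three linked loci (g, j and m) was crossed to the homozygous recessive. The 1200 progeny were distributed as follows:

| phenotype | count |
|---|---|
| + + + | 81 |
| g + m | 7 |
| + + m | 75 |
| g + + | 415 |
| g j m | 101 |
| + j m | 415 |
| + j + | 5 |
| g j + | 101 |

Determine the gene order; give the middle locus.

The two most frequent reciprocal classes, g + + and + j m, are the parental types, so the F1 was g + + / + j m.
The two rarest classes, g + m and + j +, are the double crossovers. Comparing them with the parentals, only the m allele has switched, so m is the middle locus and the order is j – m – g.

m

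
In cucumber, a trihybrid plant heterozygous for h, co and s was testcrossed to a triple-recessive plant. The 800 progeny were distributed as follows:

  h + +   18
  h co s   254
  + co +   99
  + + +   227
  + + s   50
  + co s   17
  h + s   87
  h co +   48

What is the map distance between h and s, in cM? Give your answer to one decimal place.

The two most frequent reciprocal classes, + + + and h co s, are the parental types, so the F1 was + + + / h co s.
The two rarest classes, h + + and + co s, are the double crossovers. Comparing them with the parentals, only the h allele has switched, so h is the middle locus and the order is s – h – co.
Crossovers in the s–h interval produce the single-crossover classes + + s and h co + (50 + 48 = 98) plus the double crossovers (35).
RF(s–h) = (98 + 35) / 800 = 133/800 = 0.1663 → 16.6 cM.

16.6 cM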